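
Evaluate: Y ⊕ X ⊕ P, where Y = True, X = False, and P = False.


Y = True, X = False, P = False
Step 1: Y ⊕ X = True XOR False = True
Step 2: True ⊕ P = True XOR False = True
XOR is true when an odd number of operands are true.

True


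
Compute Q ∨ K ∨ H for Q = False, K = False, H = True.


Q = False, K = False, H = True
Step 1: Q ∨ K = False OR False = False
Step 2: False ∨ H = False OR True = True
OR is true when at least one operand is true.

True


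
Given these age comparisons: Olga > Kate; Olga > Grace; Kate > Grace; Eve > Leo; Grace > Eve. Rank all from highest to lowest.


Constraints: Olga > Kate; Olga > Grace; Kate > Grace; Eve > Leo; Grace > Eve
Method: at each step, the next-highest is the one remaining person who never appears on the smaller side of a constraint between remaining people.
  Step 1: remaining {Leo, Eve, Grace, Olga, Kate}; on the smaller side: {Leo, Eve, Grace, Kate} → Olga is next (Olga > Kate; Olga > Grace).
  Step 2: remaining {Leo, Eve, Grace, Kate}; on the smaller side: {Leo, Eve, Grace} → Kate is next (Kate > Grace).
  Step 3: remaining {Leo, Eve, Grace}; on the smaller side: {Leo, Eve} → Grace is next (Grace > Eve).
  Step 4: remaining {Leo, Eve}; on the smaller side: {Leo} → Eve is next (Eve > Leo).
  Step 5: only Leo remains → lowest.
Final ranking (highest to lowest):

Olga > Kate > Grace > Eve > Leo


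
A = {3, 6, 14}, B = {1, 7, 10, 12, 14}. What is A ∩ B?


A = {3, 6, 14}
B = {1, 7, 10, 12, 14}
Operation: intersection
Elements in both: 14

{14}


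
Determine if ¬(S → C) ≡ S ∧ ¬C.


Expression 1: ¬(S → C)
Expression 2: S ∧ ¬C
Truth table (S C | Expr1 Expr2):
  T T |   F     F
  T F |   T     T
  F T |   F     F
  F F |   F     F
All 4 rows agree, so the expressions are logically equivalent.

Yes


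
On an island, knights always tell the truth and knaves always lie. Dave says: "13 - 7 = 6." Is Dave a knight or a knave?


Statement: "13 - 7 = 6."
Actual: 13 - 7 = 6
Claimed: 6
Statement is TRUE → Dave tells the truth → Knight

Knight


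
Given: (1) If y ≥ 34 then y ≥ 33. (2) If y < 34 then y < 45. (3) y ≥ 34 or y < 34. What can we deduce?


Constructive dilemma: (P → Q) ∧ (R → S), P ∨ R ⊢ Q ∨ S
Premise 1: y ≥ 34 → y ≥ 33
Premise 2: y < 34 → y < 45
Premise 3: y ≥ 34 ∨ y < 34
Case 1: Assuming y ≥ 34, then by Premise 1, y ≥ 33.
Case 2: Assuming y < 34, then by Premise 2, y < 45.
Since one of y ≥ 34 or y < 34 must hold, we get y ≥ 33 or y < 45.

y ≥ 33 or y < 45.


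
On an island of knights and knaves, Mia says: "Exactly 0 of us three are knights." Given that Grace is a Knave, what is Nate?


Mia claims exactly 0 knights among Mia, Grace, Nate.
Given: Grace is a Knave.

Case 1: Mia is a Knight (tells truth)
  Then exactly 0 of the three are knights.
  Counting Mia, Grace: 1 knight(s) so far. Need -1 more → impossible.
Case 2: Mia is a Knave (lies)
  Then the count is NOT 0.
  If Nate = Knave, count = 0 = 0 → claim would be true, contradicts lie.
  If Nate = Knight, count = 1 ≠ 0 → lie confirmed ✓

Nate is a Knight.

Knight


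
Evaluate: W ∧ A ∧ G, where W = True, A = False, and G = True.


W = True, A = False, G = True
Step 1: W ∧ A = True AND False = False
Step 2: (False) ∧ G = (False) AND True = False
AND is true only when ALL operands are true.

False


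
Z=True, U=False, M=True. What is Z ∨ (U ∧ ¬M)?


Z = True, U = False, M = True
Expression: Z ∨ (U ∧ ¬M)
Step 1: ¬M = NOT True = False
Step 2: U ∧ ¬M = False AND False = False
Step 3: Z ∨ (False) = True OR False = True

True


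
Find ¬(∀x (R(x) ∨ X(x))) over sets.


Original: ∀x (R(x) ∨ X(x))
Rule: ¬∀→∃, ¬∃→∀, negate predicate.
Negation: ∃x (¬R(x) ∧ ¬X(x))

∃x (¬R(x) ∧ ¬X(x))


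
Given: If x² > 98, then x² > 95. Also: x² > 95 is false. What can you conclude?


Modus tollens: P → Q, ¬Q ⊢ ¬P
P: x² > 98
Q: x² > 95
We have P → Q and Q is false.
By modus tollens, P must be false.

It is not the case that x² > 98


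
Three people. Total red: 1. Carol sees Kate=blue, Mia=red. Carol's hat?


Total red = 1, seen red = 1
Own red = 1 - 1 = 0
Carol's hat is blue.

blue


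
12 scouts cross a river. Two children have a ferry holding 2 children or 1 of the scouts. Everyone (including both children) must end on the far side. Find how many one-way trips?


Per crossing of one of the scouts: children→, one←, one of the scouts→, one← = 4 trips
12 × 4 = 48, + 1 final children→ = 49
Minimum trips = 49

49


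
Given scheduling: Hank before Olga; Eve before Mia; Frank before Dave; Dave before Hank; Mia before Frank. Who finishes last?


Constraints: Hank before Olga; Eve before Mia; Frank before Dave; Dave before Hank; Mia before Frank
The last task can have nothing scheduled after it, so it must never appear on the left of a 'before'.
Tasks appearing before some other task: Hank, Eve, Frank, Dave, Mia.
The only task not in that list is Olga → it is last.

Olga


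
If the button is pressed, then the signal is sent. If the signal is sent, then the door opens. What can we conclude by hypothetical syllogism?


Hypothetical syllogism: P → Q, Q → R ⊢ P → R
Premise 1: the button is pressed → the signal is sent
Premise 2: the signal is sent → the door opens
Chain the implications: the middle term (the signal is sent) links the two.
Conclusion: If the button is pressed, then the door opens.

If the button is pressed, then the door opens.


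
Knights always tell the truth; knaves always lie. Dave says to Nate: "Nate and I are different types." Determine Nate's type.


Dave says: "Nate and I are different types."
Case 1: Dave is a Knight (truth-teller)
  Statement is true → they ARE different → Nate is a Knave
Case 2: Dave is a Knave (liar)
  Statement is false → they are NOT different → Nate is a Knave
In both cases, Nate is a Knave.

Knave


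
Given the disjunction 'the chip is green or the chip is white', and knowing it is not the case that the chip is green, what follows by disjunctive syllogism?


Disjunctive syllogism: P ∨ Q, ¬P ⊢ Q
Disjunction: the chip is green ∨ the chip is white
We know it is not the case that the chip is green.
By disjunctive syllogism, the other disjunct must be true.

The chip is white


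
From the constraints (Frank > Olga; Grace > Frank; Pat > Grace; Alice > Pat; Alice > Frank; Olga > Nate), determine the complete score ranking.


Constraints: Frank > Olga; Grace > Frank; Pat > Grace; Alice > Pat; Alice > Frank; Olga > Nate
Method: at each step, the next-highest is the one remaining person who never appears on the smaller side of a constraint between remaining people.
  Step 1: remaining {Frank, Alice, Nate, Pat, Olga, Grace}; on the smaller side: {Frank, Nate, Pat, Olga, Grace} → Alice is next (Alice > Pat; Alice > Frank).
  Step 2: remaining {Frank, Nate, Pat, Olga, Grace}; on the smaller side: {Frank, Nate, Olga, Grace} → Pat is next (Pat > Grace).
  Step 3: remaining {Frank, Nate, Olga, Grace}; on the smaller side: {Frank, Nate, Olga} → Grace is next (Grace > Frank).
  Step 4: remaining {Frank, Nate, Olga}; on the smaller side: {Nate, Olga} → Frank is next (Frank > Olga).
  Step 5: remaining {Nate, Olga}; on the smaller side: {Nate} → Olga is next (Olga > Nate).
  Step 6: only Nate remains → lowest.
Final ranking (highest to lowest):

Alice > Pat > Grace > Frank > Olga > Nate


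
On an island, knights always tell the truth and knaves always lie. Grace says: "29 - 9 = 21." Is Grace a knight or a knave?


Statement: "29 - 9 = 21."
Actual: 29 - 9 = 20
Claimed: 21
Statement is FALSE → Grace lies → Knave

Knave


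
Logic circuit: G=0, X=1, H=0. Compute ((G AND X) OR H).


G AND X = 0&1 = 0
0 OR 0 = 0

0


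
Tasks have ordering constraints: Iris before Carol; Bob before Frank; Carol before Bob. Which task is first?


Constraints: Iris before Carol; Bob before Frank; Carol before Bob
The first task can have nothing scheduled before it, so it must never appear on the right of a 'before'.
Tasks appearing after some 'before': Carol, Frank, Bob.
The only task not in that list is Iris → it is first.

Iris


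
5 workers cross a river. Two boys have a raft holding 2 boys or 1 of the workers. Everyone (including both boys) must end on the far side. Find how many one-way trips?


Per crossing of one of the workers: boys→, one←, one of the workers→, one← = 4 trips
5 × 4 = 20, + 1 final boys→ = 21
Minimum trips = 21

21


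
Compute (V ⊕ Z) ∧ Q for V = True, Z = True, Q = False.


V = True, Z = True, Q = False
Step 1: V ⊕ Z = True XOR True = False
Step 2: False ∧ Q = False AND False = False
XOR true when exactly one of V,Z is true; then AND with Q.

False


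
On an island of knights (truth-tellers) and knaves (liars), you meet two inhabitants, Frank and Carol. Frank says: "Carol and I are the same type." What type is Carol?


Frank says: "Carol and I are the same type."
Case 1: Frank is a Knight (truth-teller)
  Statement is true → they ARE the same → Carol is also a Knight
Case 2: Frank is a Knave (liar)
  Statement is false → they are NOT the same → Carol is a Knight
In both cases, Carol is a Knight.

Knight


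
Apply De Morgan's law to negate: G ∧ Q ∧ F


De Morgan's law: ¬(P ∧ Q ∧ R) ≡ ¬P ∨ ¬Q ∨ ¬R
¬(G ∧ Q ∧ F) = ¬G ∨ ¬Q ∨ ¬F

¬G ∨ ¬Q ∨ ¬F


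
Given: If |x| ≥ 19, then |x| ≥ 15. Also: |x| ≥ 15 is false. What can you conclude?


Modus tollens: P → Q, ¬Q ⊢ ¬P
P: |x| ≥ 19
Q: |x| ≥ 15
We have P → Q and Q is false.
By modus tollens, P must be false.

It is not the case that |x| ≥ 19


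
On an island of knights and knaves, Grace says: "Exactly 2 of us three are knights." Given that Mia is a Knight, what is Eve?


Grace claims exactly 2 knights among Grace, Mia, Eve.
Given: Mia is a Knight.

Case 1: Grace is a Knight (tells truth)
  Then exactly 2 of the three are knights.
  Counting Grace, Mia: 2 knight(s) so far. Need 0 more → Eve = Knave.
Case 2: Grace is a Knave (lies)
  Then the count is NOT 2.
  If Eve = Knight, count = 2 = 2 → claim would be true, contradicts lie.
  If Eve = Knave, count = 1 ≠ 2 → lie confirmed ✓

Eve is a Knave.

Knave


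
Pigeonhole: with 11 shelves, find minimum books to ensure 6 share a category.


Pigeonhole: to guarantee k in one of n categories, need (k-1)×n + 1.
k = 6, n = 11
Minimum = (6-1) × 11 + 1 = 5 × 11 + 1

56


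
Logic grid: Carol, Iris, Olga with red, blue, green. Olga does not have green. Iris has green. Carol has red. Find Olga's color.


From clues:
  Carol → red
  Iris → green
By elimination, Olga gets the remaining.

blue


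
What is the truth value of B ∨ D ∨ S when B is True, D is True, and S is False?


B = True, D = True, S = False
Step 1: B ∨ D = True OR True = True
Step 2: True ∨ S = True OR False = True
OR is true when at least one operand is true.

True


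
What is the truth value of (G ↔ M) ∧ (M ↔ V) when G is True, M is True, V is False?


G = True, M = True, V = False
Step 1: G ↔ M is true when G and M have the same value. Result: True
Step 2: M ↔ V is true when M and V have the same value. Result: False
Step 3: True ∧ False = False

False


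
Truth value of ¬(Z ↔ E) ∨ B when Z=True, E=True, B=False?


Z = True, E = True, B = False
Expression: ¬(Z ↔ E) ∨ B
Step 1: Z ↔ E = (True iff True) = True
Step 2: ¬(Z ↔ E) = NOT True = False
Step 3: (False) ∨ B = False OR False = False

False


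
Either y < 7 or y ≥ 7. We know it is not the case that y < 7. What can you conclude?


Disjunctive syllogism: P ∨ Q, ¬P ⊢ Q
Disjunction: y < 7 ∨ y ≥ 7
We know it is not the case that y < 7.
By disjunctive syllogism, the other disjunct must be true.

y ≥ 7


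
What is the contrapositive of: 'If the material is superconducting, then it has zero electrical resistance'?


Original: If the material is superconducting, then it has zero electrical resistance
Contrapositive: If ¬Q, then ¬P
Negate Q: not (it has zero electrical resistance)
Negate P: not (the material is superconducting)

If not (it has zero electrical resistance), then not (the material is superconducting).


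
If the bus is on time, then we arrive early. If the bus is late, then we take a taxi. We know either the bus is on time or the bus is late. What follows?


Constructive dilemma: (P → Q) ∧ (R → S), P ∨ R ⊢ Q ∨ S
Premise 1: the bus is on time → we arrive early
Premise 2: the bus is late → we take a taxi
Premise 3: the bus is on time ∨ the bus is late
Case 1: Assuming the bus is on time, then by Premise 1, we arrive early.
Case 2: Assuming the bus is late, then by Premise 2, we take a taxi.
Since one of the bus is on time or the bus is late must hold, we get we arrive early or we take a taxi.

We arrive early or we take a taxi.


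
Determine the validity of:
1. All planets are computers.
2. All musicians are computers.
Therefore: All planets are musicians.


Premise 1: All planets are computers.
Premise 2: All musicians are computers.
Conclusion: All planets are musicians.
Fallacy: undistributed middle. computers is predicate in both.
Counterexample: planets and musicians could be disjoint subsets of computers.

Invalid


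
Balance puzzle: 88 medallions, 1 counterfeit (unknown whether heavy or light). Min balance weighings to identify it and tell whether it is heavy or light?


Let n = 88. 176 possibilities (n medallions × lighter/heavier); each weighing has 3 outcomes.
Bound for k weighings: say the first weighing puts j medallions on each pan. If it tips, the 2j weighed medallions remain suspects (each with a known direction) and k-1 weighings give 3^(k-1) outcomes; 3^(k-1) is odd, so 2j ≤ 3^(k-1) - 1. If it balances, the n - 2j unweighed medallions remain with direction unknown: 2(n - 2j) ≤ 3^(k-1) - 1 by the same parity argument. Adding, n ≤ (3^(k-1) - 1) + (3^(k-1) - 1)/2 = (3^k - 3)/2, and the classical three-group strategy achieves this (3 medallions in 2 weighings, 12 in 3, 39 in 4, 120 in 5).
So we need the smallest k with (3^k - 3)/2 ≥ 88.
k = 4: (3^4 - 3)/2 = 39 < 88 ✗
k = 5: (3^5 - 3)/2 = 120 ≥ 88 ✓

5


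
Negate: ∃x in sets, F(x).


Original: ∃x F(x)
Rule: ¬∀→∃, ¬∃→∀, negate predicate.
Negation: ∀x ¬F(x)

∀x ¬F(x)


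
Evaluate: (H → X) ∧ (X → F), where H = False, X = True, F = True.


H = False, X = True, F = True
Step 1: H → X is false only when H=True and X=False. Result: True
Step 2: X → F is false only when X=True and F=False. Result: True
Step 3: True ∧ True = True

True


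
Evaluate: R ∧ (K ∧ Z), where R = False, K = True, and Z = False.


R = False, K = True, Z = False
Step 1: K ∧ Z = True AND False = False
Step 2: R ∧ False = False AND False = False
AND is true only when ALL operands are true.

False


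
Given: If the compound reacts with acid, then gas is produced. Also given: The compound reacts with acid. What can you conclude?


Modus ponens: P → Q, P ⊢ Q
P: the compound reacts with acid
Q: gas is produced
We have P → Q and P is true.
By modus ponens, Q must be true.

Gas is produced


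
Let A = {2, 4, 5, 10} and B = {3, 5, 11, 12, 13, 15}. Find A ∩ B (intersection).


A = {2, 4, 5, 10}
B = {3, 5, 11, 12, 13, 15}
Operation: intersection
Elements in both: 5

{5}


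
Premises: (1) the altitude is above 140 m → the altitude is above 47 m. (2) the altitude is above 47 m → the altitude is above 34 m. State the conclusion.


Hypothetical syllogism: P → Q, Q → R ⊢ P → R
Premise 1: the altitude is above 140 m → the altitude is above 47 m
Premise 2: the altitude is above 47 m → the altitude is above 34 m
Chain the implications: the middle term (the altitude is above 47 m) links the two.
Conclusion: If the altitude is above 140 m, then the altitude is above 34 m.

If the altitude is above 140 m, then the altitude is above 34 m.


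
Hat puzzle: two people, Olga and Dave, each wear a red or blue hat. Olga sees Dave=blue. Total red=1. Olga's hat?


Total red = 1, Dave = blue
Red accounted for: 0
Remaining for Olga: 1
Olga's hat is red.

red


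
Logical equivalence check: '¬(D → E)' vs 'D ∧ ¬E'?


Expression 1: ¬(D → E)
Expression 2: D ∧ ¬E
Truth table (D E | Expr1 Expr2):
  T T |   F     F
  T F |   T     T
  F T |   F     F
  F F |   F     F
All 4 rows agree, so the expressions are logically equivalent.

Yes


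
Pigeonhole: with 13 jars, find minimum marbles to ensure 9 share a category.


Pigeonhole: to guarantee k in one of n categories, need (k-1)×n + 1.
k = 9, n = 13
Minimum = (9-1) × 13 + 1 = 8 × 13 + 1

105


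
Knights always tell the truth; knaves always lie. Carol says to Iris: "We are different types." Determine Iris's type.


Carol says: "We are different types."
Case 1: Carol is a Knight (truth-teller)
  Statement is true → they ARE different → Iris is a Knave
Case 2: Carol is a Knave (liar)
  Statement is false → they are NOT different → Iris is a Knave
In both cases, Iris is a Knave.

Knave


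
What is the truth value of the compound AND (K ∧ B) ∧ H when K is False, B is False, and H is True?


K = False, B = False, H = True
Step 1: K ∧ B = False AND False = False
Step 2: False ∧ H = False AND True = False
AND is true only when ALL operands are true.

False


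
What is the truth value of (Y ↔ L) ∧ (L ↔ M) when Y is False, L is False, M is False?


Y = False, L = False, M = False
Step 1: Y ↔ L is true when Y and L have the same value. Result: True
Step 2: L ↔ M is true when L and M have the same value. Result: True
Step 3: True ∧ True = True

True


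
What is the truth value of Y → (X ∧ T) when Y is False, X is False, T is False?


Y = False, X = False, T = False
Step 1: X ∧ T = False AND False = False
Step 2: Y → (False): false only when Y=True and consequent=False.
Result: True

True


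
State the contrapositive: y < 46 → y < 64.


Original: If y < 46, then y < 64
Contrapositive: If ¬Q, then ¬P
Negate Q: not (y < 64)
Negate P: not (y < 46)

If not (y < 64), then not (y < 46).


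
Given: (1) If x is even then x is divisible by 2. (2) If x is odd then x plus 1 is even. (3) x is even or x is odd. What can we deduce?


Constructive dilemma: (P → Q) ∧ (R → S), P ∨ R ⊢ Q ∨ S
Premise 1: x is even → x is divisible by 2
Premise 2: x is odd → x plus 1 is even
Premise 3: x is even ∨ x is odd
Case 1: Assuming x is even, then by Premise 1, x is divisible by 2.
Case 2: Assuming x is odd, then by Premise 2, x plus 1 is even.
Since one of x is even or x is odd must hold, we get x is divisible by 2 or x plus 1 is even.

x is divisible by 2 or x plus 1 is even.


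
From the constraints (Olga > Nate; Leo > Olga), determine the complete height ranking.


Constraints: Olga > Nate; Leo > Olga
Method: at each step, the next-highest is the one remaining person who never appears on the smaller side of a constraint between remaining people.
  Step 1: remaining {Nate, Leo, Olga}; on the smaller side: {Nate, Olga} → Leo is next (Leo > Olga).
  Step 2: remaining {Nate, Olga}; on the smaller side: {Nate} → Olga is next (Olga > Nate).
  Step 3: only Nate remains → lowest.
Final ranking (highest to lowest):

Leo > Olga > Nate


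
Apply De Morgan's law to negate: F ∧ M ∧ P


De Morgan's law: ¬(P ∧ Q ∧ R) ≡ ¬P ∨ ¬Q ∨ ¬R
¬(F ∧ M ∧ P) = ¬F ∨ ¬M ∨ ¬P

¬F ∨ ¬M ∨ ¬P


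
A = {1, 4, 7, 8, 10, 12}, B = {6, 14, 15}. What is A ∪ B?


A = {1, 4, 7, 8, 10, 12}
B = {6, 14, 15}
Operation: union
All elements combined: 1, 4, 6, 7, 8, 10, 12, 14, 15

{1, 4, 6, 7, 8, 10, 12, 14, 15}


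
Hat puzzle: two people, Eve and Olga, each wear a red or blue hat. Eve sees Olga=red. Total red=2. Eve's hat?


Total red = 2, Olga = red
Red accounted for: 1
Remaining for Eve: 1
Eve's hat is red.

red


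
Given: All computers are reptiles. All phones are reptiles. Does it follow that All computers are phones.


Premise 1: All computers are reptiles.
Premise 2: All phones are reptiles.
Conclusion: All computers are phones.
Fallacy: undistributed middle. reptiles is predicate in both.
Counterexample: computers and phones could be disjoint subsets of reptiles.

Invalid


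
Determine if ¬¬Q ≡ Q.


Expression 1: ¬¬Q
Expression 2: Q
Truth table (Q | Expr1 Expr2):
  T |   T     T
  F |   F     F
All 2 rows agree, so the expressions are logically equivalent.

Yes


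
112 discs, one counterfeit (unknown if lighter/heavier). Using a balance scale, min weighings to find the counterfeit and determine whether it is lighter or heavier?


Let n = 112. 224 possibilities (n discs × lighter/heavier); each weighing has 3 outcomes.
Bound for k weighings: say the first weighing puts j discs on each pan. If it tips, the 2j weighed discs remain suspects (each with a known direction) and k-1 weighings give 3^(k-1) outcomes; 3^(k-1) is odd, so 2j ≤ 3^(k-1) - 1. If it balances, the n - 2j unweighed discs remain with direction unknown: 2(n - 2j) ≤ 3^(k-1) - 1 by the same parity argument. Adding, n ≤ (3^(k-1) - 1) + (3^(k-1) - 1)/2 = (3^k - 3)/2, and the classical three-group strategy achieves this (3 discs in 2 weighings, 12 in 3, 39 in 4, 120 in 5).
So we need the smallest k with (3^k - 3)/2 ≥ 112.
k = 4: (3^4 - 3)/2 = 39 < 112 ✗
k = 5: (3^5 - 3)/2 = 120 ≥ 112 ✓

5


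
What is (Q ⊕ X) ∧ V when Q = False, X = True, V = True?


Q = False, X = True, V = True
Step 1: Q ⊕ X = False XOR True = True
Step 2: True ∧ V = True AND True = True
XOR true when exactly one of Q,X is true; then AND with V.

True


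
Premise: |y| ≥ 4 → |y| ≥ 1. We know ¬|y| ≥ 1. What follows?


Modus tollens: P → Q, ¬Q ⊢ ¬P
P: |y| ≥ 4
Q: |y| ≥ 1
We have P → Q and Q is false.
By modus tollens, P must be false.

It is not the case that |y| ≥ 4


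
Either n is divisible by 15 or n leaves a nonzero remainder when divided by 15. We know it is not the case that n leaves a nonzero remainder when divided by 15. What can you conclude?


Disjunctive syllogism: P ∨ Q, ¬P ⊢ Q
Disjunction: n is divisible by 15 ∨ n leaves a nonzero remainder when divided by 15
We know it is not the case that n leaves a nonzero remainder when divided by 15.
By disjunctive syllogism, the other disjunct must be true.

n is divisible by 15


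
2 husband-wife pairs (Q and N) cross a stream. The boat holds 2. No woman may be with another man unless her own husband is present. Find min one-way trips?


Label couples Q and N.
1. WQ+WN → (far: WQ,WN; near: HQ,HN)
2. WQ ←   (far: WN; near: HQ,HN,WQ)
3. HQ+HN → (far: HQ,HN,WN; near: WQ)
4. HQ ←   (far: HN,WN; near: HQ,WQ)  — HQ returns, since WQ is alone on near bank
5. HQ+WQ → (far: all four; near: empty)
Every state respects the constraint.
Minimum trips = 5

5


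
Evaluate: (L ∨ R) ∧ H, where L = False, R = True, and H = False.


L = False, R = True, H = False
Step 1: L ∨ R = False OR True = True
Step 2: True ∧ H = True AND False = False
OR is true when at least one operand is true; AND requires both.

False


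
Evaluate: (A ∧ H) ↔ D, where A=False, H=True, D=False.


A = False, H = True, D = False
Expression: (A ∧ H) ↔ D
Step 1: A ∧ H = False AND True = False
Step 2: (False) ↔ D = (False iff False) = True

True


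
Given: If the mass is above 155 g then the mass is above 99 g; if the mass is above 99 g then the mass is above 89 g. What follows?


Hypothetical syllogism: P → Q, Q → R ⊢ P → R
Premise 1: the mass is above 155 g → the mass is above 99 g
Premise 2: the mass is above 99 g → the mass is above 89 g
Chain the implications: the middle term (the mass is above 99 g) links the two.
Conclusion: If the mass is above 155 g, then the mass is above 89 g.

If the mass is above 155 g, then the mass is above 89 g.


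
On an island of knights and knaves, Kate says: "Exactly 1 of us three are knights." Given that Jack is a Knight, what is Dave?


Kate claims exactly 1 knights among Kate, Jack, Dave.
Given: Jack is a Knight.

Case 1: Kate is a Knight (tells truth)
  Then exactly 1 of the three are knights.
  Counting Kate, Jack: 2 knight(s) so far. Need -1 more → impossible.
Case 2: Kate is a Knave (lies)
  Then the count is NOT 1.
  If Dave = Knave, count = 1 = 1 → claim would be true, contradicts lie.
  If Dave = Knight, count = 2 ≠ 1 → lie confirmed ✓

Dave is a Knight.

Knight


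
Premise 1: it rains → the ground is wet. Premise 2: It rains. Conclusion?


Modus ponens: P → Q, P ⊢ Q
P: it rains
Q: the ground is wet
We have P → Q and P is true.
By modus ponens, Q must be true.

The ground is wet


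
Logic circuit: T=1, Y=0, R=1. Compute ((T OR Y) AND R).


T OR Y = 1|0 = 1
1 AND 1 = 1

1


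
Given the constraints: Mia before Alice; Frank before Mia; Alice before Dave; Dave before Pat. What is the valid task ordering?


Constraints: Mia before Alice; Frank before Mia; Alice before Dave; Dave before Pat
Method: repeatedly schedule the remaining task that has no remaining task required before it.
  Step 1: remaining {Dave, Mia, Frank, Pat, Alice}; every task except Frank still has a predecessor pending → schedule Frank.
  Step 2: remaining {Dave, Mia, Pat, Alice}; every task except Mia still has a predecessor pending → schedule Mia.
  Step 3: remaining {Dave, Pat, Alice}; every task except Alice still has a predecessor pending → schedule Alice.
  Step 4: remaining {Dave, Pat}; every task except Dave still has a predecessor pending → schedule Dave.
  Step 5: only Pat remains → schedule Pat.
Resulting order:

Frank → Mia → Alice → Dave → Pat


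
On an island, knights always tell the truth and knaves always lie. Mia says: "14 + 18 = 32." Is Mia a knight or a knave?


Statement: "14 + 18 = 32."
Actual: 14 + 18 = 32
Claimed: 32
Statement is TRUE → Mia tells the truth → Knight

Knight


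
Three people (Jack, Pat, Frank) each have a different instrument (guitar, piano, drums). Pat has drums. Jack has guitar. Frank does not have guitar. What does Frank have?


From clues:
  Jack → guitar
  Pat → drums
By elimination, Frank gets the remaining.

piano


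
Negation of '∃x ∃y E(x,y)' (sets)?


Original: ∃x ∃y E(x,y)
Rule: ¬∀→∃, ¬∃→∀, negate predicate.
Negation: ∀x ∀y ¬E(x,y)

∀x ∀y ¬E(x,y)


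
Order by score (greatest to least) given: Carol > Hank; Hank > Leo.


Constraints: Carol > Hank; Hank > Leo
Method: at each step, the next-highest is the one remaining person who never appears on the smaller side of a constraint between remaining people.
  Step 1: remaining {Hank, Leo, Carol}; on the smaller side: {Hank, Leo} → Carol is next (Carol > Hank).
  Step 2: remaining {Hank, Leo}; on the smaller side: {Leo} → Hank is next (Hank > Leo).
  Step 3: only Leo remains → lowest.
Final ranking (highest to lowest):

Carol > Hank > Leo


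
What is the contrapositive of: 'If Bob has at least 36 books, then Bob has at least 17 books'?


Original: If Bob has at least 36 books, then Bob has at least 17 books
Contrapositive: If ¬Q, then ¬P
Negate Q: not (Bob has at least 17 books)
Negate P: not (Bob has at least 36 books)

If not (Bob has at least 17 books), then not (Bob has at least 36 books).


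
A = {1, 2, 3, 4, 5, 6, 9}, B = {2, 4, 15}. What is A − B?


A = {1, 2, 3, 4, 5, 6, 9}
B = {2, 4, 15}
Operation: difference A − B
In A but not B: 1, 3, 5, 6, 9

{1, 3, 5, 6, 9}


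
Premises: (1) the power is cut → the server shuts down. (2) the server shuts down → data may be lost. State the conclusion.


Hypothetical syllogism: P → Q, Q → R ⊢ P → R
Premise 1: the power is cut → the server shuts down
Premise 2: the server shuts down → data may be lost
Chain the implications: the middle term (the server shuts down) links the two.
Conclusion: If the power is cut, then data may be lost.

If the power is cut, then data may be lost.


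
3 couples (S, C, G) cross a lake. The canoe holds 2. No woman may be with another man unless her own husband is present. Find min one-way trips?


Label couples S, C, G (H = husband, W = wife).
Counting alone: 6 people, the canoe carries 2 and someone must bring it back, so each round trip nets at most +1 on the far side until the last crossing → at least 9 trips. The jealousy constraint makes 9 impossible; the shortest valid schedule has 11:
1. WS+WC →  (far: WS,WC; near: HS,HC,HG,WG)
2. WS ←       (far: WC; near: HS,HC,HG,WS,WG)
3. WS+WG →  (far: WS,WC,WG; near: HS,HC,HG)
4. WS ←       (far: WC,WG; near: HS,HC,HG,WS)
5. HC+HG →  (far: HC,WC,HG,WG; near: HS,WS)
6. HC+WC ←  (far: HG,WG; near: HS,WS,HC,WC)
7. HS+HC →  (far: HS,HC,HG,WG; near: WS,WC)
8. WG ←       (far: HS,HC,HG; near: WS,WC,WG)
9. WS+WC →  (far: HS,WS,HC,WC,HG; near: WG)
10. HG ←      (far: HS,WS,HC,WC; near: HG,WG)
11. HG+WG → (far: all six; near: empty)
In every state each wife is either with her husband or with no other man.
Minimum trips = 11

11


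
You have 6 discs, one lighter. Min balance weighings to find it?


Each weighing has 3 outcomes (left heavy / balance / right heavy), so k weighings distinguish at most 3^k cases; splitting into three near-equal groups achieves this.
Need 3^k ≥ 6: 3^1 = 3 < 6 ≤ 3^2 = 9
k = ⌈log₃(6)⌉ = 2

2


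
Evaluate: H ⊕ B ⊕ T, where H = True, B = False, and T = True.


H = True, B = False, T = True
Step 1: H ⊕ B = True XOR False = True
Step 2: True ⊕ T = True XOR True = False
XOR is true when an odd number of operands are true.

False


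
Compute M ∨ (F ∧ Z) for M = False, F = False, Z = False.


M = False, F = False, Z = False
Step 1: F ∧ Z = False AND False = False
Step 2: M ∨ False = False OR False = False
AND evaluated first (higher precedence); then OR applied.

False


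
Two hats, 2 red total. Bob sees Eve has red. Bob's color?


Total red = 2, Eve = red
Red accounted for: 1
Remaining for Bob: 1
Bob's hat is red.

red


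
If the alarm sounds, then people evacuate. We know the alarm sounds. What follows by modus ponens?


Modus ponens: P → Q, P ⊢ Q
P: the alarm sounds
Q: people evacuate
We have P → Q and P is true.
By modus ponens, Q must be true.

People evacuate


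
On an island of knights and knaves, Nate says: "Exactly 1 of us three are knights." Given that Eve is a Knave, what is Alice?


Nate claims exactly 1 knights among Nate, Eve, Alice.
Given: Eve is a Knave.

Case 1: Nate is a Knight (tells truth)
  Then exactly 1 of the three are knights.
  Counting Nate, Eve: 1 knight(s) so far. Need 0 more → Alice = Knave.
Case 2: Nate is a Knave (lies)
  Then the count is NOT 1.
  If Alice = Knight, count = 1 = 1 → claim would be true, contradicts lie.
  If Alice = Knave, count = 0 ≠ 1 → lie confirmed ✓

Alice is a Knave.

Knave


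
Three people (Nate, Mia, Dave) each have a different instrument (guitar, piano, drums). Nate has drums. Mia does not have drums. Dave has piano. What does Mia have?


From clues:
  Dave → piano
  Nate → drums
By elimination, Mia gets the remaining.

guitar


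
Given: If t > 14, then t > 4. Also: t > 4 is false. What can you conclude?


Modus tollens: P → Q, ¬Q ⊢ ¬P
P: t > 14
Q: t > 4
We have P → Q and Q is false.
By modus tollens, P must be false.

It is not the case that t > 14


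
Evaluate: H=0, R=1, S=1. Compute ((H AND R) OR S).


H AND R = 0&1 = 0
0 OR 1 = 1

1


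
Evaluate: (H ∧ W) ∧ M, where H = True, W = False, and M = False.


H = True, W = False, M = False
Step 1: H ∧ W = True AND False = False
Step 2: False ∧ M = False AND False = False
AND is true only when ALL operands are true.

False


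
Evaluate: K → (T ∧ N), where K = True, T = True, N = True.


K = True, T = True, N = True
Step 1: T ∧ N = True AND True = True
Step 2: K → (True): false only when K=True and consequent=False.
Result: True

True


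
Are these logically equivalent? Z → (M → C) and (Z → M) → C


Expression 1: Z → (M → C)
Expression 2: (Z → M) → C
Truth table (Z M C | Expr1 Expr2):
  T T T |   T     T
  T T F |   F     F
  T F T |   T     T
  T F F |   T     T
  F T T |   T     T
  F T F |   T     F   ← differ
  F F T |   T     T
  F F F |   T     F   ← differ
Counterexample: Z=F, M=T, C=F gives Expr1 = T but Expr2 = F, so the expressions are NOT logically equivalent.

No


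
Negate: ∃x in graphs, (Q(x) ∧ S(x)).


Original: ∃x (Q(x) ∧ S(x))
Rule: ¬∀→∃, ¬∃→∀, negate predicate.
Negation: ∀x (¬Q(x) ∨ ¬S(x))

∀x (¬Q(x) ∨ ¬S(x))


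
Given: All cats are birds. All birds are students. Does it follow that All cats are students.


Premise 1: All cats are birds.
Premise 2: All birds are students.
Conclusion: All cats are students.
Barbara syllogism (AAA-1): All A are B, All B are C → All A are C.
Middle term (birds) distributed in premise 2.

Valid


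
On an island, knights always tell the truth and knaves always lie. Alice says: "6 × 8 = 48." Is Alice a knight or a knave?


Statement: "6 × 8 = 48."
Actual: 6 × 8 = 48
Claimed: 48
Statement is TRUE → Alice tells the truth → Knight

Knight


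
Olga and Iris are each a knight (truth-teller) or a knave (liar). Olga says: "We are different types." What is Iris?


Olga says: "We are different types."
Case 1: Olga is a Knight (truth-teller)
  Statement is true → they ARE different → Iris is a Knave
Case 2: Olga is a Knave (liar)
  Statement is false → they are NOT different → Iris is a Knave
In both cases, Iris is a Knave.

Knave


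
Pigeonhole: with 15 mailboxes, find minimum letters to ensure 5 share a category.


Pigeonhole: to guarantee k in one of n categories, need (k-1)×n + 1.
k = 5, n = 15
Minimum = (5-1) × 15 + 1 = 4 × 15 + 1

61


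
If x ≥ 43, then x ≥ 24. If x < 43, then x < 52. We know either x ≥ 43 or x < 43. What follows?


Constructive dilemma: (P → Q) ∧ (R → S), P ∨ R ⊢ Q ∨ S
Premise 1: x ≥ 43 → x ≥ 24
Premise 2: x < 43 → x < 52
Premise 3: x ≥ 43 ∨ x < 43
Case 1: Assuming x ≥ 43, then by Premise 1, x ≥ 24.
Case 2: Assuming x < 43, then by Premise 2, x < 52.
Since one of x ≥ 43 or x < 43 must hold, we get x ≥ 24 or x < 52.

x ≥ 24 or x < 52.


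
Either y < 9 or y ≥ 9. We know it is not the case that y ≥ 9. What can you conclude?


Disjunctive syllogism: P ∨ Q, ¬P ⊢ Q
Disjunction: y < 9 ∨ y ≥ 9
We know it is not the case that y ≥ 9.
By disjunctive syllogism, the other disjunct must be true.

y < 9


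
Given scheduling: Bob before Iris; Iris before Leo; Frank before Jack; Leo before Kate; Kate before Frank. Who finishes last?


Constraints: Bob before Iris; Iris before Leo; Frank before Jack; Leo before Kate; Kate before Frank
The last task can have nothing scheduled after it, so it must never appear on the left of a 'before'.
Tasks appearing before some other task: Bob, Iris, Frank, Leo, Kate.
The only task not in that list is Jack → it is last.

Jack


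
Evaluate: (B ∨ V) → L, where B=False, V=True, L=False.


B = False, V = True, L = False
Expression: (B ∨ V) → L
Step 1: B ∨ V = False OR True = True
Step 2: (True) → L = True → False (false only if antecedent True and consequent False) = False

False


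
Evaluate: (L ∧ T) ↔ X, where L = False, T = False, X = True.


L = False, T = False, X = True
Step 1: L ∧ T = False AND False = False
Step 2: (False) ↔ X: true when both sides have same truth value.
Result: False ↔ True = False

False


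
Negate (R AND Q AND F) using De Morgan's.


De Morgan's law: ¬(P ∧ Q ∧ R) ≡ ¬P ∨ ¬Q ∨ ¬R
¬(R ∧ Q ∧ F) = ¬R ∨ ¬Q ∨ ¬F

¬R ∨ ¬Q ∨ ¬F


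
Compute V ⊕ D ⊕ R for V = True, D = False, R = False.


V = True, D = False, R = False
Step 1: V ⊕ D = True XOR False = True
Step 2: True ⊕ R = True XOR False = True
XOR is true when an odd number of operands are true.

True


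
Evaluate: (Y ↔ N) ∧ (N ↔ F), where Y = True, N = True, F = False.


Y = True, N = True, F = False
Step 1: Y ↔ N is true when Y and N have the same value. Result: True
Step 2: N ↔ F is true when N and F have the same value. Result: False
Step 3: True ∧ False = False

False


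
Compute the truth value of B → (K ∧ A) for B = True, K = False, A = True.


B = True, K = False, A = True
Step 1: K ∧ A = False AND True = False
Step 2: B → (False): false only when B=True and consequent=False.
Result: False

False


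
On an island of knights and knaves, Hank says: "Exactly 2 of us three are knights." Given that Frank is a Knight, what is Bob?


Hank claims exactly 2 knights among Hank, Frank, Bob.
Given: Frank is a Knight.

Case 1: Hank is a Knight (tells truth)
  Then exactly 2 of the three are knights.
  Counting Hank, Frank: 2 knight(s) so far. Need 0 more → Bob = Knave.
Case 2: Hank is a Knave (lies)
  Then the count is NOT 2.
  If Bob = Knight, count = 2 = 2 → claim would be true, contradicts lie.
  If Bob = Knave, count = 1 ≠ 2 → lie confirmed ✓

Bob is a Knave.

Knave


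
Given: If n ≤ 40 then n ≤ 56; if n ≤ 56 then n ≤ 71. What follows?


Hypothetical syllogism: P → Q, Q → R ⊢ P → R
Premise 1: n ≤ 40 → n ≤ 56
Premise 2: n ≤ 56 → n ≤ 71
Chain the implications: the middle term (n ≤ 56) links the two.
Conclusion: If n ≤ 40, then n ≤ 71.

If n ≤ 40, then n ≤ 71.


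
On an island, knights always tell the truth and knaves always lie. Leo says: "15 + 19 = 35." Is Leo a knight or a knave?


Statement: "15 + 19 = 35."
Actual: 15 + 19 = 34
Claimed: 35
Statement is FALSE → Leo lies → Knave

Knave


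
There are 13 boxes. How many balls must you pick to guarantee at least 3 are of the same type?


Pigeonhole: to guarantee k in one of n categories, need (k-1)×n + 1.
k = 3, n = 13
Minimum = (3-1) × 13 + 1 = 2 × 13 + 1

27


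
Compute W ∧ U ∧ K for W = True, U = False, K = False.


W = True, U = False, K = False
Step 1: W ∧ U = True AND False = False
Step 2: (False) ∧ K = (False) AND False = False
AND is true only when ALL operands are true.

False


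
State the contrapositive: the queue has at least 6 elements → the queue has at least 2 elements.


Original: If the queue has at least 6 elements, then the queue has at least 2 elements
Contrapositive: If ¬Q, then ¬P
Negate Q: not (the queue has at least 2 elements)
Negate P: not (the queue has at least 6 elements)

If not (the queue has at least 2 elements), then not (the queue has at least 6 elements).


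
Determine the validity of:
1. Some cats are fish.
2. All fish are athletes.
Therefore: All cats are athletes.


Premise 1: Some cats are fish.
Premise 2: All fish are athletes.
Conclusion: All cats are athletes.
Fallacy: illicit minor. The minor term (cats) is distributed in the conclusion ('All cats ...') but undistributed in its premise ('Some cats are fish' doesn't cover all cats).
Only 'Some cats are athletes' follows, not 'All'.

Invalid


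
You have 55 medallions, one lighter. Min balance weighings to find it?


Each weighing has 3 outcomes (left heavy / balance / right heavy), so k weighings distinguish at most 3^k cases; splitting into three near-equal groups achieves this.
Need 3^k ≥ 55: 3^3 = 27 < 55 ≤ 3^4 = 81
k = ⌈log₃(55)⌉ = 4

4


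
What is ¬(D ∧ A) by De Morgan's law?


De Morgan's law: ¬(P ∧ Q) ≡ ¬P ∨ ¬Q
¬(D ∧ A) = ¬D ∨ ¬A

¬D ∨ ¬A


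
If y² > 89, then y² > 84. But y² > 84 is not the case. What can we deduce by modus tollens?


Modus tollens: P → Q, ¬Q ⊢ ¬P
P: y² > 89
Q: y² > 84
We have P → Q and Q is false.
By modus tollens, P must be false.

It is not the case that y² > 89
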